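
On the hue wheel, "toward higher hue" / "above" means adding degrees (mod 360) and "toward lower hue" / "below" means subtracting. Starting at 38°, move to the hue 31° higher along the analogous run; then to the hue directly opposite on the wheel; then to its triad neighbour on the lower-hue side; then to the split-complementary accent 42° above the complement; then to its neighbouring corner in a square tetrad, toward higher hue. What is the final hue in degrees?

81°

+31° (analog 31° ↑): 38 + 31 = 69°
+180° (complement): 69 + 180 = 249°
−120° (triadic ↓): 249 − 120 = 129°
+222° (split-comp 42° ↑): 129 + 222 = 351°
+90° (square ↑): 351 + 90 = 441 → 441 − 360 = 81°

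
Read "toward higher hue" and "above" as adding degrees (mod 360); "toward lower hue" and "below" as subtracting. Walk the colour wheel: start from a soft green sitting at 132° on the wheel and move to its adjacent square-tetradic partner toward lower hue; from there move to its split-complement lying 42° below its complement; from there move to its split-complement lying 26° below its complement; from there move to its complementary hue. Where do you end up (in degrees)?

154°

−90° (square ↓): 132 − 90 = 42°
+138° (split-comp 42° ↓): 42 + 138 = 180°
+154° (split-comp 26° ↓): 180 + 154 = 334°
+180° (complement): 334 + 180 = 514 → 514 − 360 = 154°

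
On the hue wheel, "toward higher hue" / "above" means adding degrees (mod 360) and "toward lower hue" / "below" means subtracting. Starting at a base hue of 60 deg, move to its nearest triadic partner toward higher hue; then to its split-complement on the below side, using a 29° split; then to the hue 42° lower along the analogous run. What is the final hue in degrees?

+120° (triadic ↑): 60 + 120 = 180°
+151° (split-comp 29° ↓): 180 + 151 = 331°
−42° (analog 42° ↓): 331 − 42 = 289°

289°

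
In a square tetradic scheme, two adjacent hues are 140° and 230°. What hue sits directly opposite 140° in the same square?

320°

A square tetradic scheme places four hues 90° apart; opposite corners are 180° apart.
140 + 180 = 320°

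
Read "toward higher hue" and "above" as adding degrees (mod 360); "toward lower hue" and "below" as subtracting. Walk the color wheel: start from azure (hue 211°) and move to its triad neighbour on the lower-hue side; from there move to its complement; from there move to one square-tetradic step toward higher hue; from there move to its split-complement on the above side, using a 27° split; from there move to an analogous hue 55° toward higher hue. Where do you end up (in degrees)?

−120° (triadic ↓): 211 − 120 = 91°
+180° (complement): 91 + 180 = 271°
+90° (square ↑): 271 + 90 = 361 → 361 − 360 = 1°
+207° (split-comp 27° ↑): 1 + 207 = 208°
+55° (analog 55° ↑): 208 + 55 = 263°

263°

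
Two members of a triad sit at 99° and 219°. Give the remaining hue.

339°

A triad spaces three hues 120° apart.
The full set is {99°, 219°, 339°}.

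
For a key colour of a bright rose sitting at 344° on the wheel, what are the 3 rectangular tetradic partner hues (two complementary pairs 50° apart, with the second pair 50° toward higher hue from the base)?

34°, 164° and 214°

A rectangular tetradic uses two complementary pairs 50° apart: offsets 0°, 50°, 180°, 230°.
344 + 50 = 394 → 394 − 360 = 34°
344 + 180 = 524 → 524 − 360 = 164°
344 + 230 = 574 → 574 − 360 = 214°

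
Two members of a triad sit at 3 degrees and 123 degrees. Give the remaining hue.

243°

A triad spaces three hues 120° apart.
The full set is {3°, 123°, 243°}.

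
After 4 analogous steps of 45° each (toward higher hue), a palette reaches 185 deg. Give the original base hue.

5°

4 steps of 45° (toward higher hue) give a net shift of +180°.
Start = end − shift: 185 − 180 = 5°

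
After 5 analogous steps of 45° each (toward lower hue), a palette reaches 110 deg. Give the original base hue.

335°

5 steps of 45° (toward lower hue) give a net shift of −225°.
Start = end − shift: 110 + 225 = 335°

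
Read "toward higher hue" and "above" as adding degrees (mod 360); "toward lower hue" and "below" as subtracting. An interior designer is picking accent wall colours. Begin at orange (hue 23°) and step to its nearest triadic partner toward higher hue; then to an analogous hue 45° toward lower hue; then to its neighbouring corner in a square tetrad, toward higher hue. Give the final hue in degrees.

188°

+120° (triadic ↑): 23 + 120 = 143°
−45° (analog 45° ↓): 143 − 45 = 98°
+90° (square ↑): 98 + 90 = 188°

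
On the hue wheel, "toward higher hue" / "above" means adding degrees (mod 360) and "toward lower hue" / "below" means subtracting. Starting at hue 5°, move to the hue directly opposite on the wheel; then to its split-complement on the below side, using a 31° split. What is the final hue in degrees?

+180° (complement): 5 + 180 = 185°
+149° (split-comp 31° ↓): 185 + 149 = 334°

334°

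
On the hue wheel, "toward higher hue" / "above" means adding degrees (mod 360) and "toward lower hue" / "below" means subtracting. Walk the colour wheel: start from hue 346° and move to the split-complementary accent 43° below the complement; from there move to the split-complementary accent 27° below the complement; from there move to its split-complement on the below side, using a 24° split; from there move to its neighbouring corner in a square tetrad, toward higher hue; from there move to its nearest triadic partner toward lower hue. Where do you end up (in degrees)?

346 + 137 = 483 → 483 − 360 = 123°   (split-comp 43° ↓)
123 + 153 = 276°   (split-comp 27° ↓)
276 + 156 = 432 → 432 − 360 = 72°   (split-comp 24° ↓)
72 + 90 = 162°   (square ↑)
162 − 120 = 42°   (triadic ↓)

42°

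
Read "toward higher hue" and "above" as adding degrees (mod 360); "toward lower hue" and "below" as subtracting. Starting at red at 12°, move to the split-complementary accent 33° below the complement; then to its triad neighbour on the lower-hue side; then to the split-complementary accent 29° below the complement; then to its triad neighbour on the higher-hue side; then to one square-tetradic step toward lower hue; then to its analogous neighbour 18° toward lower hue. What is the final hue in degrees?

+147° (split-comp 33° ↓): 12 + 147 = 159°
−120° (triadic ↓): 159 − 120 = 39°
+151° (split-comp 29° ↓): 39 + 151 = 190°
+120° (triadic ↑): 190 + 120 = 310°
−90° (square ↓): 310 − 90 = 220°
−18° (analog 18° ↓): 220 − 18 = 202°

202°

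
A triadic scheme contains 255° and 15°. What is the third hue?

A triad spaces three hues 120° apart.
The full set is {15°, 135°, 255°}.

135°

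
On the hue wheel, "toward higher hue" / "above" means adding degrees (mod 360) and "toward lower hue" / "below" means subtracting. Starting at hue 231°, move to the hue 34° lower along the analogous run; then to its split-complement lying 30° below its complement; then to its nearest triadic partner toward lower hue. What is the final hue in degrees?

227°

analog 34° ↓ −34°: 231 − 34 = 197°
split-comp 30° ↓ +150°: 197 + 150 = 347°
triadic ↓ −120°: 347 − 120 = 227°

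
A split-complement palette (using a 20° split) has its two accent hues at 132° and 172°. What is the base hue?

332°

The accents sit 20° either side of the complement, so the complement is their short-arc midpoint on the wheel.
Short-arc midpoint of 132° and 172°: 152°.
Base is 180° from the complement: 152 − 180 = -28 → -28 + 360 = 332°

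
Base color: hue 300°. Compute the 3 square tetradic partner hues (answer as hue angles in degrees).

A square tetradic scheme places four hues every 90°.
300 + 90 = 390 → 390 − 360 = 30°
300 + 180 = 480 → 480 − 360 = 120°
300 + 270 = 570 → 570 − 360 = 210°

30°, 120° and 210°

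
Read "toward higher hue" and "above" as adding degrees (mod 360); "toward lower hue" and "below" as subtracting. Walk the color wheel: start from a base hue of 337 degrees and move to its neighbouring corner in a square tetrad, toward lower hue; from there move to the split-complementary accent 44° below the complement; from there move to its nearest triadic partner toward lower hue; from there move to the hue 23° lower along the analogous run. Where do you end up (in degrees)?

square ↓ −90°: 337 − 90 = 247°
split-comp 44° ↓ +136°: 247 + 136 = 383 → 383 − 360 = 23°
triadic ↓ −120°: 23 − 120 = -97 → -97 + 360 = 263°
analog 23° ↓ −23°: 263 − 23 = 240°

240°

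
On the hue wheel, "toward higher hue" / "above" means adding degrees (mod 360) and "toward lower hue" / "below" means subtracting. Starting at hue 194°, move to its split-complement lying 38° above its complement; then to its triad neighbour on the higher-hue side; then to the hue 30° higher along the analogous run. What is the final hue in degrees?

202°

+218° (split-comp 38° ↑): 194 + 218 = 412 → 412 − 360 = 52°
+120° (triadic ↑): 52 + 120 = 172°
+30° (analog 30° ↑): 172 + 30 = 202°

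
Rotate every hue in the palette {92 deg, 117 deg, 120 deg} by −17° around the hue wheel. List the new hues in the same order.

92 − 17 = 75°
117 − 17 = 100°
120 − 17 = 103°

75°, 100°, 103°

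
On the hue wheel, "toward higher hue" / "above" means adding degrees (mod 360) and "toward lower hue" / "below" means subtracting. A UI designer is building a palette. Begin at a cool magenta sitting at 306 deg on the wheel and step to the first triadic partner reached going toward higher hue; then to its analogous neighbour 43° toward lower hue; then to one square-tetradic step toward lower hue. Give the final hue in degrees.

+120° (triadic ↑): 306 + 120 = 426 → 426 − 360 = 66°
−43° (analog 43° ↓): 66 − 43 = 23°
−90° (square ↓): 23 − 90 = -67 → -67 + 360 = 293°

293°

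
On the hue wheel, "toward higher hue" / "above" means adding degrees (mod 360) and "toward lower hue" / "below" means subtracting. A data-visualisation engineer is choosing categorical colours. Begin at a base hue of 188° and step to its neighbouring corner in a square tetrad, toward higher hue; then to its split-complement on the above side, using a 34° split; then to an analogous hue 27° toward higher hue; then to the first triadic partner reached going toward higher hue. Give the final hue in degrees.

279°

188 + 90 = 278°   (square ↑)
278 + 214 = 492 → 492 − 360 = 132°   (split-comp 34° ↑)
132 + 27 = 159°   (analog 27° ↑)
159 + 120 = 279°   (triadic ↑)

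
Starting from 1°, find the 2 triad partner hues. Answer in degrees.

121° and 241°

A triad places three hues 120° apart.
1 + 120 = 121°
1 + 240 = 241°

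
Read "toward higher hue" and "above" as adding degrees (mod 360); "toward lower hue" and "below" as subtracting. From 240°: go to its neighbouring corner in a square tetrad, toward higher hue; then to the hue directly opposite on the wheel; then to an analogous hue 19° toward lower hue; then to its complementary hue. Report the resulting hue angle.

311°

+90° (square ↑): 240 + 90 = 330°
+180° (complement): 330 + 180 = 510 → 510 − 360 = 150°
−19° (analog 19° ↓): 150 − 19 = 131°
+180° (complement): 131 + 180 = 311°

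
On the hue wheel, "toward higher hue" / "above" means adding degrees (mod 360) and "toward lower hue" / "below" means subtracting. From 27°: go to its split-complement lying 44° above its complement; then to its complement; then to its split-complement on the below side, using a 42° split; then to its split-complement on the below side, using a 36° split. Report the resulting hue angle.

+224° (split-comp 44° ↑): 27 + 224 = 251°
+180° (complement): 251 + 180 = 431 → 431 − 360 = 71°
+138° (split-comp 42° ↓): 71 + 138 = 209°
+144° (split-comp 36° ↓): 209 + 144 = 353°

353°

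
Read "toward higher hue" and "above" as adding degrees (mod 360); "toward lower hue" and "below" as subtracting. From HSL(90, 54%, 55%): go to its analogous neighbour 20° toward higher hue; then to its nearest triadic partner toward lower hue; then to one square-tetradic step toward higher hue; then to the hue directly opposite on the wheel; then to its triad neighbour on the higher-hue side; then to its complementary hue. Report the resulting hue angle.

200°

+20° (analog 20° ↑): 90 + 20 = 110°
−120° (triadic ↓): 110 − 120 = -10 → -10 + 360 = 350°
+90° (square ↑): 350 + 90 = 440 → 440 − 360 = 80°
+180° (complement): 80 + 180 = 260°
+120° (triadic ↑): 260 + 120 = 380 → 380 − 360 = 20°
+180° (complement): 20 + 180 = 200°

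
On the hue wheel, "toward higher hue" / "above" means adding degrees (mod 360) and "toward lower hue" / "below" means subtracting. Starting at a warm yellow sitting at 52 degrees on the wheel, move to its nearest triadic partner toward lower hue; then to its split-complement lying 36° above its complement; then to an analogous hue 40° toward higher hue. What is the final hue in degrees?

−120° (triadic ↓): 52 − 120 = -68 → -68 + 360 = 292°
+216° (split-comp 36° ↑): 292 + 216 = 508 → 508 − 360 = 148°
+40° (analog 40° ↑): 148 + 40 = 188°

188°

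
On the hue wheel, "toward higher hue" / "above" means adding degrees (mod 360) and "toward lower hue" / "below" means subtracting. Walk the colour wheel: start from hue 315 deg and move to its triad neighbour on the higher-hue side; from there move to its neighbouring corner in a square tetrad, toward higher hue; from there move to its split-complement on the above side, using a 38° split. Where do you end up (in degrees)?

23°

315 + 120 = 435 → 435 − 360 = 75°   (triadic ↑)
75 + 90 = 165°   (square ↑)
165 + 218 = 383 → 383 − 360 = 23°   (split-comp 38° ↑)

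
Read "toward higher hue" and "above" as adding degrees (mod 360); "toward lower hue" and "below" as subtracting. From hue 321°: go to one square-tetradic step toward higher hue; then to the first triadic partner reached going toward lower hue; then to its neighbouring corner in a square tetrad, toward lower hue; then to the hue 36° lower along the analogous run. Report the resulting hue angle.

165°

square ↑ +90°: 321 + 90 = 411 → 411 − 360 = 51°
triadic ↓ −120°: 51 − 120 = -69 → -69 + 360 = 291°
square ↓ −90°: 291 − 90 = 201°
analog 36° ↓ −36°: 201 − 36 = 165°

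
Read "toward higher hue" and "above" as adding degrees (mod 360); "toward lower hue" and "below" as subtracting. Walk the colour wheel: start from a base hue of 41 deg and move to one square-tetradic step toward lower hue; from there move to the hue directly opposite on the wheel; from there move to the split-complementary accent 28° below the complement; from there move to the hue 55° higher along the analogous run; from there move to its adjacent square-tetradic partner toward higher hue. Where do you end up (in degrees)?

41 − 90 = -49 → -49 + 360 = 311°   (square ↓)
311 + 180 = 491 → 491 − 360 = 131°   (complement)
131 + 152 = 283°   (split-comp 28° ↓)
283 + 55 = 338°   (analog 55° ↑)
338 + 90 = 428 → 428 − 360 = 68°   (square ↑)

68°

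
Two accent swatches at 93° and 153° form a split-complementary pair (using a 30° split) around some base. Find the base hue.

303°

The accents sit 30° either side of the complement, so the complement is their short-arc midpoint on the wheel.
Short-arc midpoint of 93° and 153°: 123°.
Base is 180° from the complement: 123 − 180 = -57 → -57 + 360 = 303°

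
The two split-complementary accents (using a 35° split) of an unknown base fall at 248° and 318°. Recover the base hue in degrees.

103°

The accents sit 35° either side of the complement, so the complement is their short-arc midpoint on the wheel.
Short-arc midpoint of 248° and 318°: 283°.
Base is 180° from the complement: 283 − 180 = 103°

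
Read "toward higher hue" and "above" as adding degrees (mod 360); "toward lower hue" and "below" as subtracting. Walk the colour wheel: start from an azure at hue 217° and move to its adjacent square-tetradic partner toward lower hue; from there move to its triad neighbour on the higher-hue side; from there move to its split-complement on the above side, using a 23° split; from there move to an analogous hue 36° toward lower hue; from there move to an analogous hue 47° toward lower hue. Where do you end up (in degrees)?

7°

217 − 90 = 127°   (square ↓)
127 + 120 = 247°   (triadic ↑)
247 + 203 = 450 → 450 − 360 = 90°   (split-comp 23° ↑)
90 − 36 = 54°   (analog 36° ↓)
54 − 47 = 7°   (analog 47° ↓)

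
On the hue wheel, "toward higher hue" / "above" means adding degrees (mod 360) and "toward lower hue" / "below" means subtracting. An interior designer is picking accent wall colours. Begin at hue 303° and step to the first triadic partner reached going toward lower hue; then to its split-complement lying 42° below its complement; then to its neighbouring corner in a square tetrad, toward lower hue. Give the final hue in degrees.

−120° (triadic ↓): 303 − 120 = 183°
+138° (split-comp 42° ↓): 183 + 138 = 321°
−90° (square ↓): 321 − 90 = 231°

231°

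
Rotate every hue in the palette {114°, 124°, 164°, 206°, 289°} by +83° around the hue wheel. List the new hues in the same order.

114 + 83 = 197°
124 + 83 = 207°
164 + 83 = 247°
206 + 83 = 289°
289 + 83 = 372 → 372 − 360 = 12°

197°, 207°, 247°, 289°, 12°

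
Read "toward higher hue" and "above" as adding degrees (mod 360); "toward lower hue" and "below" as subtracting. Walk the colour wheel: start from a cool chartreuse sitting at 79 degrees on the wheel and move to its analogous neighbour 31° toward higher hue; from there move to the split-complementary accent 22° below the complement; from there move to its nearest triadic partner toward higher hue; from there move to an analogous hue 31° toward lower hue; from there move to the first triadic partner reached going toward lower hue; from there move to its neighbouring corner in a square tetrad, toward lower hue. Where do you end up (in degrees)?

analog 31° ↑ +31°: 79 + 31 = 110°
split-comp 22° ↓ +158°: 110 + 158 = 268°
triadic ↑ +120°: 268 + 120 = 388 → 388 − 360 = 28°
analog 31° ↓ −31°: 28 − 31 = -3 → -3 + 360 = 357°
triadic ↓ −120°: 357 − 120 = 237°
square ↓ −90°: 237 − 90 = 147°

147°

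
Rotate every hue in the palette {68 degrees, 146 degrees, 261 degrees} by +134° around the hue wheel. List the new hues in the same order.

202°, 280°, 35°

68 + 134 = 202°
146 + 134 = 280°
261 + 134 = 395 → 395 − 360 = 35°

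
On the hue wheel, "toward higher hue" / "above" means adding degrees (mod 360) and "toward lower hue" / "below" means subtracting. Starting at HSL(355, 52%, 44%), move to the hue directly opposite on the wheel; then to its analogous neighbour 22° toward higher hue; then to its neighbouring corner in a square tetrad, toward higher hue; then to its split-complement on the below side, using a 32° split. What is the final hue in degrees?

75°

complement +180°: 355 + 180 = 535 → 535 − 360 = 175°
analog 22° ↑ +22°: 175 + 22 = 197°
square ↑ +90°: 197 + 90 = 287°
split-comp 32° ↓ +148°: 287 + 148 = 435 → 435 − 360 = 75°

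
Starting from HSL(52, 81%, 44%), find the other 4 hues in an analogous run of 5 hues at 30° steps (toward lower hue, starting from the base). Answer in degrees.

Analogous hues sit every 30° along the wheel.
52 − 30 = 22°
52 − 60 = -8 → -8 + 360 = 352°
52 − 90 = -38 → -38 + 360 = 322°
52 − 120 = -68 → -68 + 360 = 292°

22°, 352°, 322° and 292°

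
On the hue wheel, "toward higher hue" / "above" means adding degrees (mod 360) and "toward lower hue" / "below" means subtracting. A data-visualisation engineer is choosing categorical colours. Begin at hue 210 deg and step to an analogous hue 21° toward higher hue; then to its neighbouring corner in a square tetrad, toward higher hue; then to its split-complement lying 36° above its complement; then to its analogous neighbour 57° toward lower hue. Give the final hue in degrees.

210 + 21 = 231°   (analog 21° ↑)
231 + 90 = 321°   (square ↑)
321 + 216 = 537 → 537 − 360 = 177°   (split-comp 36° ↑)
177 − 57 = 120°   (analog 57° ↓)

120°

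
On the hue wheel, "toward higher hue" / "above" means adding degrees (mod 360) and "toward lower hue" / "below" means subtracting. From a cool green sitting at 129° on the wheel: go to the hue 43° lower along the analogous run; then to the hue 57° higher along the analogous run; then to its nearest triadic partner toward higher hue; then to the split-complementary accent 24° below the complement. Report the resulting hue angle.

analog 43° ↓ −43°: 129 − 43 = 86°
analog 57° ↑ +57°: 86 + 57 = 143°
triadic ↑ +120°: 143 + 120 = 263°
split-comp 24° ↓ +156°: 263 + 156 = 419 → 419 − 360 = 59°

59°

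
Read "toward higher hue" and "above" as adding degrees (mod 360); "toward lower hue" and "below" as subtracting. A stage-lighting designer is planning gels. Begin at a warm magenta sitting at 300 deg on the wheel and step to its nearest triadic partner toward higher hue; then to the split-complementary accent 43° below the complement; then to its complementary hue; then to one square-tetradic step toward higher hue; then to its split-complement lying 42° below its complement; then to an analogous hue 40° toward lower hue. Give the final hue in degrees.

triadic ↑ +120°: 300 + 120 = 420 → 420 − 360 = 60°
split-comp 43° ↓ +137°: 60 + 137 = 197°
complement +180°: 197 + 180 = 377 → 377 − 360 = 17°
square ↑ +90°: 17 + 90 = 107°
split-comp 42° ↓ +138°: 107 + 138 = 245°
analog 40° ↓ −40°: 245 − 40 = 205°

205°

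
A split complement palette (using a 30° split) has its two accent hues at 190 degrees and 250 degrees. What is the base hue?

40°

The accents sit 30° either side of the complement, so the complement is their short-arc midpoint on the wheel.
Short-arc midpoint of 190° and 250°: 220°.
Base is 180° from the complement: 220 − 180 = 40°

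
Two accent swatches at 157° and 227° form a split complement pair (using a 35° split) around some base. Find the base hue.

The accents sit 35° either side of the complement, so the complement is their short-arc midpoint on the wheel.
Short-arc midpoint of 157° and 227°: 192°.
Base is 180° from the complement: 192 − 180 = 12°

12°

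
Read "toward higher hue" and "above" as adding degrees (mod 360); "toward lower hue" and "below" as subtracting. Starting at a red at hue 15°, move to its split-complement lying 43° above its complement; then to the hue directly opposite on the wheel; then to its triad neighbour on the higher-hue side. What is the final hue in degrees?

178°

+223° (split-comp 43° ↑): 15 + 223 = 238°
+180° (complement): 238 + 180 = 418 → 418 − 360 = 58°
+120° (triadic ↑): 58 + 120 = 178°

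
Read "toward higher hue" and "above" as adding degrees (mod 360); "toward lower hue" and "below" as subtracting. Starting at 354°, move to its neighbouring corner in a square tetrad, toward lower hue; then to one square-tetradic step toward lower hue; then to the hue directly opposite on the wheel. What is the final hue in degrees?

354°

square ↓ −90°: 354 − 90 = 264°
square ↓ −90°: 264 − 90 = 174°
complement +180°: 174 + 180 = 354°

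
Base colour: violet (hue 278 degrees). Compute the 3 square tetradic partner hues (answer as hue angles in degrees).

8°, 98° and 188°

278 + 90 = 368 → 368 − 360 = 8°
278 + 180 = 458 → 458 − 360 = 98°
278 + 270 = 548 → 548 − 360 = 188°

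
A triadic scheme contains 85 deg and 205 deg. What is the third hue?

A triad spaces three hues 120° apart.
The full set is {85°, 205°, 325°}.

325°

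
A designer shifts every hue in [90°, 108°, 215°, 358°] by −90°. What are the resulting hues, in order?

0°, 18°, 125°, 268°

90 − 90 = 0°
108 − 90 = 18°
215 − 90 = 125°
358 − 90 = 268°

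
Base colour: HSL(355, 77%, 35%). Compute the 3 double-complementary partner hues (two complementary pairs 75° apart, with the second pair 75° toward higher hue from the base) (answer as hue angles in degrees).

A rectangular tetradic uses two complementary pairs 75° apart: offsets 0°, 75°, 180°, 255°.
355 + 75 = 430 → 430 − 360 = 70°
355 + 180 = 535 → 535 − 360 = 175°
355 + 255 = 610 → 610 − 360 = 250°

70°, 175° and 250°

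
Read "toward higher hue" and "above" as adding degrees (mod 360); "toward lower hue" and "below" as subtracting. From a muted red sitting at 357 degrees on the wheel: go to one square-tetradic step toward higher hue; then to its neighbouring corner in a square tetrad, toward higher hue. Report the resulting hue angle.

177°

+90° (square ↑): 357 + 90 = 447 → 447 − 360 = 87°
+90° (square ↑): 87 + 90 = 177°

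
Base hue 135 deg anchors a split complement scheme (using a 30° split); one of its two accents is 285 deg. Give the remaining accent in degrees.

345°

Split-complementary hues sit 30° either side of the complement.
Complement of the base 135°: 135 + 180 = 315°
The given accent 285° is 30° one side of 315°; the other accent sits 30° the other side: 315 + 30 = 345°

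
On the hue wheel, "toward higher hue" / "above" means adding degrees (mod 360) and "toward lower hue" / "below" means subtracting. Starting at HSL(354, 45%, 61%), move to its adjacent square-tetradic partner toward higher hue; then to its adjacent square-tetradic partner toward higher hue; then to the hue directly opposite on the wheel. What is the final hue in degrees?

354°

square ↑ +90°: 354 + 90 = 444 → 444 − 360 = 84°
square ↑ +90°: 84 + 90 = 174°
complement +180°: 174 + 180 = 354°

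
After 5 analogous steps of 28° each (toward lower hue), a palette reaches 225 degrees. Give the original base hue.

5°

5 steps of 28° (toward lower hue) give a net shift of −140°.
Start = end − shift: 225 + 140 = 365 → 365 − 360 = 5°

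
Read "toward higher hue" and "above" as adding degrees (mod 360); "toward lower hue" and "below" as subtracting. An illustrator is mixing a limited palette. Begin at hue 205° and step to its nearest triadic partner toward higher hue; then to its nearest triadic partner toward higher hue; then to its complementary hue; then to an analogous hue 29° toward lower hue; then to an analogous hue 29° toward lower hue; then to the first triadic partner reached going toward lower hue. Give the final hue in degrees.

205 + 120 = 325°   (triadic ↑)
325 + 120 = 445 → 445 − 360 = 85°   (triadic ↑)
85 + 180 = 265°   (complement)
265 − 29 = 236°   (analog 29° ↓)
236 − 29 = 207°   (analog 29° ↓)
207 − 120 = 87°   (triadic ↓)

87°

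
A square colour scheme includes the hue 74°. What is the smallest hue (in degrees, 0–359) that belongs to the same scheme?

74°

A square tetradic scheme places four hues every 90°.
The full set through 74° is {74°, 164°, 254°, 344°}.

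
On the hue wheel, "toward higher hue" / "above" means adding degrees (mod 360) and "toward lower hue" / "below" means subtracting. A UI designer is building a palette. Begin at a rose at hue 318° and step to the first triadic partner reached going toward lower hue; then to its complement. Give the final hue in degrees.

18°

triadic ↓ −120°: 318 − 120 = 198°
complement +180°: 198 + 180 = 378 → 378 − 360 = 18°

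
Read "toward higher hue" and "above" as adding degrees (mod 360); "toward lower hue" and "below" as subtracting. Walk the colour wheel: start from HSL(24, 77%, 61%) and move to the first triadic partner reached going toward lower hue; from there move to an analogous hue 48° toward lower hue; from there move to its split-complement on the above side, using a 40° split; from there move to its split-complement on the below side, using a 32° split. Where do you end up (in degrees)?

224°

−120° (triadic ↓): 24 − 120 = -96 → -96 + 360 = 264°
−48° (analog 48° ↓): 264 − 48 = 216°
+220° (split-comp 40° ↑): 216 + 220 = 436 → 436 − 360 = 76°
+148° (split-comp 32° ↓): 76 + 148 = 224°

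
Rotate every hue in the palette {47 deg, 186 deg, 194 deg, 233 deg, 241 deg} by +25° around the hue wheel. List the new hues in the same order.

72°, 211°, 219°, 258°, 266°

47 + 25 = 72°
186 + 25 = 211°
194 + 25 = 219°
233 + 25 = 258°
241 + 25 = 266°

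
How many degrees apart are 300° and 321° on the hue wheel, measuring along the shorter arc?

21°

|300 − 321| = 21.
21 ≤ 180, so the shorter arc is 21°.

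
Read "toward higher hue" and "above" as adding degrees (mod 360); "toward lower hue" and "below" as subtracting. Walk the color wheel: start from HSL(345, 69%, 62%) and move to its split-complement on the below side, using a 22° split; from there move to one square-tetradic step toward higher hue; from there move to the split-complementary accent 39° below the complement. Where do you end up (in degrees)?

+158° (split-comp 22° ↓): 345 + 158 = 503 → 503 − 360 = 143°
+90° (square ↑): 143 + 90 = 233°
+141° (split-comp 39° ↓): 233 + 141 = 374 → 374 − 360 = 14°

14°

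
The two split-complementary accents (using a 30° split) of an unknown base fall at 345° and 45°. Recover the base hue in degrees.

195°

The accents sit 30° either side of the complement, so the complement is their short-arc midpoint on the wheel.
Short-arc midpoint of 345° and 45°: 15°.
Base is 180° from the complement: 15 − 180 = -165 → -165 + 360 = 195°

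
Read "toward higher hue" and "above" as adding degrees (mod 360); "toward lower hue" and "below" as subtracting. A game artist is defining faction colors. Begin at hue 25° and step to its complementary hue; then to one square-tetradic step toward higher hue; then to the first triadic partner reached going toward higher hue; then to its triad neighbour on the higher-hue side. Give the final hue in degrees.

25 + 180 = 205°   (complement)
205 + 90 = 295°   (square ↑)
295 + 120 = 415 → 415 − 360 = 55°   (triadic ↑)
55 + 120 = 175°   (triadic ↑)

175°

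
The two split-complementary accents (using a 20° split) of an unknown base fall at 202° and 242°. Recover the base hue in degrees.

The accents sit 20° either side of the complement, so the complement is their short-arc midpoint on the wheel.
Short-arc midpoint of 202° and 242°: 222°.
Base is 180° from the complement: 222 − 180 = 42°

42°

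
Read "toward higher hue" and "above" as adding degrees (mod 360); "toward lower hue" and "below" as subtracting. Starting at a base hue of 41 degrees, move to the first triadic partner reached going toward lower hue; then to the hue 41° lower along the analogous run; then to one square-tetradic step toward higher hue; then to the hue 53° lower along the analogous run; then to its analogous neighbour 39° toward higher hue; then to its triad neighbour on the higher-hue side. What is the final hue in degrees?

−120° (triadic ↓): 41 − 120 = -79 → -79 + 360 = 281°
−41° (analog 41° ↓): 281 − 41 = 240°
+90° (square ↑): 240 + 90 = 330°
−53° (analog 53° ↓): 330 − 53 = 277°
+39° (analog 39° ↑): 277 + 39 = 316°
+120° (triadic ↑): 316 + 120 = 436 → 436 − 360 = 76°

76°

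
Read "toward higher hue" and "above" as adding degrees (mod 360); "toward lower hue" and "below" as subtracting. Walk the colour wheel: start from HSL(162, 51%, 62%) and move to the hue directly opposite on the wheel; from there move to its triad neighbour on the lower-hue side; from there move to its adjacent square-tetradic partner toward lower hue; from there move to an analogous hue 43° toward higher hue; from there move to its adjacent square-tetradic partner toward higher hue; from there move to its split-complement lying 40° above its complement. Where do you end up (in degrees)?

125°

+180° (complement): 162 + 180 = 342°
−120° (triadic ↓): 342 − 120 = 222°
−90° (square ↓): 222 − 90 = 132°
+43° (analog 43° ↑): 132 + 43 = 175°
+90° (square ↑): 175 + 90 = 265°
+220° (split-comp 40° ↑): 265 + 220 = 485 → 485 − 360 = 125°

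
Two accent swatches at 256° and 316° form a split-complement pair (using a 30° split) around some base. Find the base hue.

The accents sit 30° either side of the complement, so the complement is their short-arc midpoint on the wheel.
Short-arc midpoint of 256° and 316°: 286°.
Base is 180° from the complement: 286 − 180 = 106°

106°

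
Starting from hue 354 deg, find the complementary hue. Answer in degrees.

174°

The complement sits 180° across the wheel.
354 + 180 = 534 → 534 − 360 = 174°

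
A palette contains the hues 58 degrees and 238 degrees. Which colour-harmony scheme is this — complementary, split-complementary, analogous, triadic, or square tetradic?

Sort the hues: 58°, 238°.
Successive gaps around the wheel: 180°, 180°.
Two hues 180° apart are complementary.

complementary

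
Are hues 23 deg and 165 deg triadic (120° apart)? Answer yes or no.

no

Angular distance: |23 − 165| = 142 = 142°.
Triadic (120° apart) requires 120°.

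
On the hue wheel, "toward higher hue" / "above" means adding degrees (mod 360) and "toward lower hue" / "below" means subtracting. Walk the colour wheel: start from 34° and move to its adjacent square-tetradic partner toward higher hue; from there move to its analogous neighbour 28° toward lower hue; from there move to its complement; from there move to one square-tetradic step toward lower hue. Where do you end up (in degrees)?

186°

34 + 90 = 124°   (square ↑)
124 − 28 = 96°   (analog 28° ↓)
96 + 180 = 276°   (complement)
276 − 90 = 186°   (square ↓)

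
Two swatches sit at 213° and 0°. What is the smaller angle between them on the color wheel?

|213 − 0| = 213.
The shorter arc is 360 − 213 = 147°.

147°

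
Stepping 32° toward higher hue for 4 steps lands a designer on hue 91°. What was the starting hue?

4 steps of 32° (toward higher hue) give a net shift of +128°.
Start = end − shift: 91 − 128 = -37 → -37 + 360 = 323°

323°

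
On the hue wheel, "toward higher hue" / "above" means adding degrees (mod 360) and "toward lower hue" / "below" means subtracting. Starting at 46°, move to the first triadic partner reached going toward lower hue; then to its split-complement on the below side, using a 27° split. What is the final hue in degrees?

46 − 120 = -74 → -74 + 360 = 286°   (triadic ↓)
286 + 153 = 439 → 439 − 360 = 79°   (split-comp 27° ↓)

79°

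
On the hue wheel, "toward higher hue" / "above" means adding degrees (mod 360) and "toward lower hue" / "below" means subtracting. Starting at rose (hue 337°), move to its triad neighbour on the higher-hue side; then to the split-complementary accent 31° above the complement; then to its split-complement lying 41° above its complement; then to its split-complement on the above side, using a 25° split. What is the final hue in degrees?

337 + 120 = 457 → 457 − 360 = 97°   (triadic ↑)
97 + 211 = 308°   (split-comp 31° ↑)
308 + 221 = 529 → 529 − 360 = 169°   (split-comp 41° ↑)
169 + 205 = 374 → 374 − 360 = 14°   (split-comp 25° ↑)

14°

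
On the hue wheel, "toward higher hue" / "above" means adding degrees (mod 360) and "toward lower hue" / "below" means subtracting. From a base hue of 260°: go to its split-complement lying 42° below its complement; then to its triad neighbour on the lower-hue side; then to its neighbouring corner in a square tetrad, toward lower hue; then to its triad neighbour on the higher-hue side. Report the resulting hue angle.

308°

+138° (split-comp 42° ↓): 260 + 138 = 398 → 398 − 360 = 38°
−120° (triadic ↓): 38 − 120 = -82 → -82 + 360 = 278°
−90° (square ↓): 278 − 90 = 188°
+120° (triadic ↑): 188 + 120 = 308°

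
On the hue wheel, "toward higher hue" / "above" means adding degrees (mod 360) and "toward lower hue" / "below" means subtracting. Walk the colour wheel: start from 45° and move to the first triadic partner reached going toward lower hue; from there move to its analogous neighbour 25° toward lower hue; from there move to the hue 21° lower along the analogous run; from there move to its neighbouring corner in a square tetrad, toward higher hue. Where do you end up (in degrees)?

−120° (triadic ↓): 45 − 120 = -75 → -75 + 360 = 285°
−25° (analog 25° ↓): 285 − 25 = 260°
−21° (analog 21° ↓): 260 − 21 = 239°
+90° (square ↑): 239 + 90 = 329°

329°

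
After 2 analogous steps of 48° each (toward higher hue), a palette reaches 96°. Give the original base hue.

0°

2 steps of 48° (toward higher hue) give a net shift of +96°.
Start = end − shift: 96 − 96 = 0°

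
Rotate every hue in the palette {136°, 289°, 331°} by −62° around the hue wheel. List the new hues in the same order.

136 − 62 = 74°
289 − 62 = 227°
331 − 62 = 269°

74°, 227°, 269°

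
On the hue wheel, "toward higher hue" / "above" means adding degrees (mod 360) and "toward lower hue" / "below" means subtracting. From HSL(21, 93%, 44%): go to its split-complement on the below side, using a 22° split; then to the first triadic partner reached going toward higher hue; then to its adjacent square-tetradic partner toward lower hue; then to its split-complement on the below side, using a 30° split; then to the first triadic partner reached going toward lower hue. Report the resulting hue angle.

21 + 158 = 179°   (split-comp 22° ↓)
179 + 120 = 299°   (triadic ↑)
299 − 90 = 209°   (square ↓)
209 + 150 = 359°   (split-comp 30° ↓)
359 − 120 = 239°   (triadic ↓)

239°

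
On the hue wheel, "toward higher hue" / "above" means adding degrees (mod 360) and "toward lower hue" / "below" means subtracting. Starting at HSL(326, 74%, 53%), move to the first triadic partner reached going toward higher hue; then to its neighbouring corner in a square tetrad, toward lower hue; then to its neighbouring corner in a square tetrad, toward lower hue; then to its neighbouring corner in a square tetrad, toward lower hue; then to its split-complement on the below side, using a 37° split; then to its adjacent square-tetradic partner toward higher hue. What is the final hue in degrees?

49°

triadic ↑ +120°: 326 + 120 = 446 → 446 − 360 = 86°
square ↓ −90°: 86 − 90 = -4 → -4 + 360 = 356°
square ↓ −90°: 356 − 90 = 266°
square ↓ −90°: 266 − 90 = 176°
split-comp 37° ↓ +143°: 176 + 143 = 319°
square ↑ +90°: 319 + 90 = 409 → 409 − 360 = 49°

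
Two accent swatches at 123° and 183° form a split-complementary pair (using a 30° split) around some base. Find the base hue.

333°

The accents sit 30° either side of the complement, so the complement is their short-arc midpoint on the wheel.
Short-arc midpoint of 123° and 183°: 153°.
Base is 180° from the complement: 153 − 180 = -27 → -27 + 360 = 333°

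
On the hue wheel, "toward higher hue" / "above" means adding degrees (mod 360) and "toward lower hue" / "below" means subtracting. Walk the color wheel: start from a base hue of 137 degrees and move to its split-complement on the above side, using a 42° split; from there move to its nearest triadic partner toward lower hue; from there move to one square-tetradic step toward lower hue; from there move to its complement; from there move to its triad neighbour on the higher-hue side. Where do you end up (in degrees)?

89°

+222° (split-comp 42° ↑): 137 + 222 = 359°
−120° (triadic ↓): 359 − 120 = 239°
−90° (square ↓): 239 − 90 = 149°
+180° (complement): 149 + 180 = 329°
+120° (triadic ↑): 329 + 120 = 449 → 449 − 360 = 89°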